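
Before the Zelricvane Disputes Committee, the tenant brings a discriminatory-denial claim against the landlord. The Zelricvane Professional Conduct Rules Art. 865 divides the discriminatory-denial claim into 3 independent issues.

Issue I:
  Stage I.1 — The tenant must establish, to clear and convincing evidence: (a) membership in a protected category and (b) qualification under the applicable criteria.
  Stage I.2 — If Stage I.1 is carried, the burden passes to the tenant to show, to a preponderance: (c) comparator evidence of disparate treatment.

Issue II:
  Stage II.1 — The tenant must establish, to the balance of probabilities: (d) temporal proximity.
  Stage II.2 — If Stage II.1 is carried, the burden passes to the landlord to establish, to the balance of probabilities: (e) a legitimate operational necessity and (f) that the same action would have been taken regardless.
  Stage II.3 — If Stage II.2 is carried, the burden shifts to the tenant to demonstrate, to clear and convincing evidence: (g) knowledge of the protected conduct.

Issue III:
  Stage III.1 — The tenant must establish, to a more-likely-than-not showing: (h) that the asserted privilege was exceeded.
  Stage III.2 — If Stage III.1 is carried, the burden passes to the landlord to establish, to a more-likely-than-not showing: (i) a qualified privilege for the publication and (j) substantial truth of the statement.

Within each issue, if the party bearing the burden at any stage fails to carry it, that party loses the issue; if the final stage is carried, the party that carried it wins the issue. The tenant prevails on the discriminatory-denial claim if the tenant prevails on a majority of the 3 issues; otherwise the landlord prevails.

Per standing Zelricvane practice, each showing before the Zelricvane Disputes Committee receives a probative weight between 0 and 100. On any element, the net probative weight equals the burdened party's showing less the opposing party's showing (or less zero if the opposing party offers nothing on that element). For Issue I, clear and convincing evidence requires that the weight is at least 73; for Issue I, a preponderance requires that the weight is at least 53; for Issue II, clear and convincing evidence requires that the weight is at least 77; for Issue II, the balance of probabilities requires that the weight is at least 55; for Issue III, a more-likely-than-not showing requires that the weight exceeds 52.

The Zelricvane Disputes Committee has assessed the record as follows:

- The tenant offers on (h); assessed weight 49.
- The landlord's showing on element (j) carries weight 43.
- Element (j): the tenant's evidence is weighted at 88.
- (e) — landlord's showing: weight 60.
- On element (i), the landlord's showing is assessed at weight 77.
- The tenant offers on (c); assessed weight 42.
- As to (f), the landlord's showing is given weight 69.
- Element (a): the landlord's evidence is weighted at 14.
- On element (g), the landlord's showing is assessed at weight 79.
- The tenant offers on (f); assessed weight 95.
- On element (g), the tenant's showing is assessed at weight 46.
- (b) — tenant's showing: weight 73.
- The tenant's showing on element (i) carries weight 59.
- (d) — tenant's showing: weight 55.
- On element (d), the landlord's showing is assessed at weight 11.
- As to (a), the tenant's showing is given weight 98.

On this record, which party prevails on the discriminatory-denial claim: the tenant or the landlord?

— Issue I —
Stage I.1 — burden on tenant; standard: clear and convincing evidence (weight is at least 73).
    (a): 98 − 14 = 84 ≥ 73 [met]
    (b): 73 ≥ 73 [met]
  All elements met. The tenant retains the burden for Stage I.2.
Stage I.2 — burden on tenant; standard: a preponderance (weight is at least 53).
    (c): 42 < 53 [not met]
  Stage I.2 not carried; the tenant fails its burden.
The analysis ends at Stage I.2; the landlord prevails on this issue.
— Issue II —
Stage II.1 — burden on tenant; standard: the balance of probabilities (weight is at least 55).
    (d): 55 − 11 = 44 < 55 [not met]
  The tenant does not carry Stage II.1.
So the landlord prevails on this issue.
— Issue III —
At Stage III.1 the tenant must meet a more-likely-than-not showing (weight exceeds 52): on (h) the weight is 49, which does not exceed 52, so (h) does not meet the standard.
  Stage III.1 not carried; the tenant fails its burden.
So the landlord prevails on this issue.
Per-issue: Issue I → landlord; Issue II → landlord; Issue III → landlord. The tenant must prevail on a majority of issues; overall, the landlord prevails.

landlord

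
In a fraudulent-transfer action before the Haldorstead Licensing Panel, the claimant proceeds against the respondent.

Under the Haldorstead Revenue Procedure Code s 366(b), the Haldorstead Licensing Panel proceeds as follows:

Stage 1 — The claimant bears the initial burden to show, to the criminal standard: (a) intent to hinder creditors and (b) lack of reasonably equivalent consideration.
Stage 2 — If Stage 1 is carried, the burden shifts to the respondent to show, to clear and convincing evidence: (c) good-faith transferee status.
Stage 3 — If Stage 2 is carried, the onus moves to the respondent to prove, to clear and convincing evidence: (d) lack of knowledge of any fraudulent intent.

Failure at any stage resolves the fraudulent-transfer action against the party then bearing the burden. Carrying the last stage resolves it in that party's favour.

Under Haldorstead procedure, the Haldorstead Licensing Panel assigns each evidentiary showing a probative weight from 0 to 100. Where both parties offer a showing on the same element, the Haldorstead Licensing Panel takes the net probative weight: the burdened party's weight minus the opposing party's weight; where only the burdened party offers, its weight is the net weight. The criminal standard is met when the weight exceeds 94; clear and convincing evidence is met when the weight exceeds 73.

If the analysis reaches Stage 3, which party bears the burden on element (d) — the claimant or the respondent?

Stage 3's rule assigns the burden to the respondent (to clear and convincing evidence).

respondent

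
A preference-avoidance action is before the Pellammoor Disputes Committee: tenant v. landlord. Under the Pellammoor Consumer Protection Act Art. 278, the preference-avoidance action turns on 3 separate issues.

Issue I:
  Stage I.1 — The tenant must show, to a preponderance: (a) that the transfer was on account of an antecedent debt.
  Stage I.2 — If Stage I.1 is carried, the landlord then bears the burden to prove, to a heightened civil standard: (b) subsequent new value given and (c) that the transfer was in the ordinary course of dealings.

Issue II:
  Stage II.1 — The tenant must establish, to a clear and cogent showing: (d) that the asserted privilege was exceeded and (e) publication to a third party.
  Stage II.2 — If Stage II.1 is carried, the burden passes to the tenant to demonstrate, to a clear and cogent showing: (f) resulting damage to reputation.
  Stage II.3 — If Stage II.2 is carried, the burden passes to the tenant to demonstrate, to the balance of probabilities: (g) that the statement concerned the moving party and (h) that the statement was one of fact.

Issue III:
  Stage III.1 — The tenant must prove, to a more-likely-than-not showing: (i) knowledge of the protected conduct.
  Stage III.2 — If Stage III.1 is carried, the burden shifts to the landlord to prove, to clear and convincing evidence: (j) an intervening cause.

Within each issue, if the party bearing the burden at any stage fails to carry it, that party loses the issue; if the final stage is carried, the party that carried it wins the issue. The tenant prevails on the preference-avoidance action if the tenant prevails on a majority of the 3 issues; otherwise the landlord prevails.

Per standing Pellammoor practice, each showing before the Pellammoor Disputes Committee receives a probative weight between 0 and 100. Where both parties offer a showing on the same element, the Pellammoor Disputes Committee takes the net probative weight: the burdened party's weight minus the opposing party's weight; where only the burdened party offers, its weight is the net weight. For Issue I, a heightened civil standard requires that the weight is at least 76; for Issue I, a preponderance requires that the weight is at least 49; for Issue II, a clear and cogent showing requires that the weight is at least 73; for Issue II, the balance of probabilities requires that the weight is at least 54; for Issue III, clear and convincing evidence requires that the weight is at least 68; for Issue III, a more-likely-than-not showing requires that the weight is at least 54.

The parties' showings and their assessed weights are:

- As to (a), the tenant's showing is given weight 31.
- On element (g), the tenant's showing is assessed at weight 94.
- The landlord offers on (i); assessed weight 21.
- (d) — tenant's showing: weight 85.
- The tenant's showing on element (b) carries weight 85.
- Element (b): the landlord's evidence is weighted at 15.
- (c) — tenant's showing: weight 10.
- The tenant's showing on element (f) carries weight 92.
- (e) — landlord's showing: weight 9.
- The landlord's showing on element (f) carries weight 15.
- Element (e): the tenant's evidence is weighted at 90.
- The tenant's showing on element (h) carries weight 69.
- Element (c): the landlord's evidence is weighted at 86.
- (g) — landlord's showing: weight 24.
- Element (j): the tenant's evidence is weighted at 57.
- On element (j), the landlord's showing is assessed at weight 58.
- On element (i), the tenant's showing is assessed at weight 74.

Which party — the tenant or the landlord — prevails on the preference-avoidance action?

— Issue I —
Stage I.1 — burden on tenant; standard: a preponderance (weight is at least 49).
    (a): 31 < 49 [not met]
  Stage I.1 not carried; the tenant fails its burden.
The analysis ends at Stage I.1; the landlord prevails on this issue.
— Issue II —
Stage II.1 — burden on tenant; standard: a clear and cogent showing (weight is at least 73).
    (d): 85 ≥ 73 [met]
    (e): 90 − 9 = 81 ≥ 73 [met]
  All elements met. The tenant retains the burden for Stage II.2.
Stage II.2 — burden on tenant; standard: a clear and cogent showing (weight is at least 73).
    (f): 92 − 15 = 77 ≥ 73 [met]
  All elements met. The tenant retains the burden for Stage II.3.
Stage II.3 — burden on tenant; standard: the balance of probabilities (weight is at least 54).
    (g): 94 − 24 = 70 ≥ 54 [met]
    (h): 69 ≥ 54 [met]
  The tenant carries the last stage.
Every stage carried; the tenant prevails on this issue.
— Issue III —
At Stage III.1 the tenant must meet a more-likely-than-not showing (weight is at least 54): on (i) the weight is 74 less the opposing 21 gives net 53, which does not reach 54, so (i) does not meet the standard.
  The tenant does not carry Stage III.1.
The landlord prevails on this issue.
Per-issue: Issue I → landlord; Issue II → tenant; Issue III → landlord. The tenant must prevail on a majority of issues; overall, the landlord prevails.

landlord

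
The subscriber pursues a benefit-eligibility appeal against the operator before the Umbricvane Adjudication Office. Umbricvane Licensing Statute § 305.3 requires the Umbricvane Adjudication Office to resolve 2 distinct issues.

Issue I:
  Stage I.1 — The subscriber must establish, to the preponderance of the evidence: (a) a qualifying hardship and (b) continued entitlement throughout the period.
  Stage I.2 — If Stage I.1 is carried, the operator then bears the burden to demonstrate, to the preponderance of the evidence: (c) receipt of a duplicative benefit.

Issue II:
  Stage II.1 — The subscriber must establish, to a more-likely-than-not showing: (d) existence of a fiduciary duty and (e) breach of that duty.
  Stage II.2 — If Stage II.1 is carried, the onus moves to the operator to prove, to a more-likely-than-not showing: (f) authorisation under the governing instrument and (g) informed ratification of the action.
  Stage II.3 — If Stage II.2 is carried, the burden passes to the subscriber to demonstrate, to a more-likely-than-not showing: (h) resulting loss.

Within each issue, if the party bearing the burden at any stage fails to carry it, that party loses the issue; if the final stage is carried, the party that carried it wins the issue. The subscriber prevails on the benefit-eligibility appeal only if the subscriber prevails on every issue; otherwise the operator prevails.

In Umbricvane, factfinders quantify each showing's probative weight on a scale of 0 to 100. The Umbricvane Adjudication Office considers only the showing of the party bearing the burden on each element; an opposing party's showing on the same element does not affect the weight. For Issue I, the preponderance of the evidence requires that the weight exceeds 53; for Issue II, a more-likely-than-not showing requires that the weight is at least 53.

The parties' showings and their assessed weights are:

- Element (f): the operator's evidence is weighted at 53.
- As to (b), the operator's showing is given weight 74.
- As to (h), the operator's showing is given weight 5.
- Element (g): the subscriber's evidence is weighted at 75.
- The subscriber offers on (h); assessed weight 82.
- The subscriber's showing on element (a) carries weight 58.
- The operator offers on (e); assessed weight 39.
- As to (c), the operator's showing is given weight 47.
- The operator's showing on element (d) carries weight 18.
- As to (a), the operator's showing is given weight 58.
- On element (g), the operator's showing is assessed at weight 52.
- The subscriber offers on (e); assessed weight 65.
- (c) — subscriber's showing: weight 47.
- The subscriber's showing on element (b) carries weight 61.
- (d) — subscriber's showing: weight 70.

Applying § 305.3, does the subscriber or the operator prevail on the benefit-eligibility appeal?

subscriber

— Issue I —
Stage I.1 (subscriber, the preponderance of the evidence, weight exceeds 53): (a) 58 (operator's 58 disregarded) > 53 — meets; (b) 61 (operator's 74 disregarded) > 53 — meets.
  Stage I.1 is satisfied; the onus moves to the operator.
Stage I.2 (operator, the preponderance of the evidence, weight exceeds 53): (c) 47 (subscriber's 47 disregarded) ≤ 53 — fails.
  The operator does not carry Stage I.2.
So the subscriber prevails on this issue.
— Issue II —
Stage II.1 (subscriber, a more-likely-than-not showing, weight is at least 53): (d) 70 (operator's 18 disregarded) ≥ 53 — meets; (e) 65 (operator's 39 disregarded) ≥ 53 — meets.
  Stage II.1 is satisfied; the onus moves to the operator.
Stage II.2 (operator, a more-likely-than-not showing, weight is at least 53): (f) 53 ≥ 53 — meets; (g) 52 (subscriber's 75 disregarded) < 53 — fails.
  Stage II.2 not carried; the operator fails its burden.
The analysis ends at Stage II.2; the subscriber prevails on this issue.
Per-issue: Issue I → subscriber; Issue II → subscriber. The subscriber must prevail on every issue; overall, the subscriber prevails.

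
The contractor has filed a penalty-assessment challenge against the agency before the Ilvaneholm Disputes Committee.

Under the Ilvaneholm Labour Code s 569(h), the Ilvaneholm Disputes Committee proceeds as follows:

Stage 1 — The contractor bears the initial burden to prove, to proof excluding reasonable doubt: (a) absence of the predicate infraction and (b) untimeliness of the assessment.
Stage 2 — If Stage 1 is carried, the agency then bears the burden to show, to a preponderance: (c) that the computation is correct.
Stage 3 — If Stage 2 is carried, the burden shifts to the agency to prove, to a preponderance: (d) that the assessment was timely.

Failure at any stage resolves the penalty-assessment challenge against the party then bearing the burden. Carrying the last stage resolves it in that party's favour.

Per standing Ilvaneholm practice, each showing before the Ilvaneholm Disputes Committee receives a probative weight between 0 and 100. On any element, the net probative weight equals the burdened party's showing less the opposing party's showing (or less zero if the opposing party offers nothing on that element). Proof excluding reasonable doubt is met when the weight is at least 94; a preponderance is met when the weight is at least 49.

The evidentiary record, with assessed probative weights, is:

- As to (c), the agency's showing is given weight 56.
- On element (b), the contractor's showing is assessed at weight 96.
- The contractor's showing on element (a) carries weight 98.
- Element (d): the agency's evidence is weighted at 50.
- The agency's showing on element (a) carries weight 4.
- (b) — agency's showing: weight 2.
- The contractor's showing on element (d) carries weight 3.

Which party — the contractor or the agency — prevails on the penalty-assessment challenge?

contractor

Stage 1 — burden on contractor; standard: proof excluding reasonable doubt (weight is at least 94).
    (a): 98 − 4 = 94 ≥ 94 [met]
    (b): 96 − 2 = 94 ≥ 94 [met]
  Stage 1 is satisfied; the onus moves to the agency.
Stage 2 — burden on agency; standard: a preponderance (weight is at least 49).
    (c): 56 ≥ 49 [met]
  All elements met. The agency retains the burden for Stage 3.
Stage 3 — burden on agency; standard: a preponderance (weight is at least 49).
    (d): 50 − 3 = 47 < 49 [not met]
  Not every element is met, so the agency fails to carry Stage 3.
The analysis ends at Stage 3; the contractor prevails.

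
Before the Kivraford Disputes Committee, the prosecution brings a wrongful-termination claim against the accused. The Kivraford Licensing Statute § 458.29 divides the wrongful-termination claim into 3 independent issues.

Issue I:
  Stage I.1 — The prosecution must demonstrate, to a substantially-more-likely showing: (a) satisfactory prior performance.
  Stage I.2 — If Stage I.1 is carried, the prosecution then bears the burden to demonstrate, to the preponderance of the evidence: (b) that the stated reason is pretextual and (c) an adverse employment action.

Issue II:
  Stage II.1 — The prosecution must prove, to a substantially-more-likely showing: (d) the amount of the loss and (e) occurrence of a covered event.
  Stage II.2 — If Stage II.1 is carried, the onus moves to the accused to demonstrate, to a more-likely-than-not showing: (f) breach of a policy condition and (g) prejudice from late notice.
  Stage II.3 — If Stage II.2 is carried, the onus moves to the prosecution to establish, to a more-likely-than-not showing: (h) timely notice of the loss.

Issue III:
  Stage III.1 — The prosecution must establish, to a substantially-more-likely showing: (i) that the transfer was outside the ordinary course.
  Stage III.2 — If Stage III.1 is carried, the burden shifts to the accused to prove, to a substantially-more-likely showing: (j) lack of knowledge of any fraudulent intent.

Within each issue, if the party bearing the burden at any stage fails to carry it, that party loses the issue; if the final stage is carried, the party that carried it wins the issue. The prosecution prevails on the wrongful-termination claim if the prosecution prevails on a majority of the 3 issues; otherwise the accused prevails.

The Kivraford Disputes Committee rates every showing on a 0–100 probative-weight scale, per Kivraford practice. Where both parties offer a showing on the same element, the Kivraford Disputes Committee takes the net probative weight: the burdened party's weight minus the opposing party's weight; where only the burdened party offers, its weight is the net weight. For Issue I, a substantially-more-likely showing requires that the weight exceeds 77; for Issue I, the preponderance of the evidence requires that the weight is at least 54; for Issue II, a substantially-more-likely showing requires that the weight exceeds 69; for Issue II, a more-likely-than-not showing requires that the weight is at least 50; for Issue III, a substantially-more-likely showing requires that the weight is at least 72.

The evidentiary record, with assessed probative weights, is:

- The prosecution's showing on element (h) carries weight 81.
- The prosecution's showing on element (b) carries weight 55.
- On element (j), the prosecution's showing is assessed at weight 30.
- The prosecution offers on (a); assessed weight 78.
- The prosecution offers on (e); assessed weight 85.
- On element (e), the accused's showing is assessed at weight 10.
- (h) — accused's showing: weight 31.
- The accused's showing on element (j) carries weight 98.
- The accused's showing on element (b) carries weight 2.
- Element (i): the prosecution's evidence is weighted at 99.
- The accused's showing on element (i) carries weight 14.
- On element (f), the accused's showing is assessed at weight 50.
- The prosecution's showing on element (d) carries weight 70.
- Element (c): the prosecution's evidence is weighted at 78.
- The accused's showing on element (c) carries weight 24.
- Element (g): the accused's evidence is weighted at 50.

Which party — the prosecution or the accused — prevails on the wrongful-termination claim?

prosecution

— Issue I —
Stage I.1 — burden on prosecution; standard: a substantially-more-likely showing (weight exceeds 77).
    (a): 78 > 77 [met]
  All elements met. The prosecution retains the burden for Stage I.2.
Stage I.2 — burden on prosecution; standard: the preponderance of the evidence (weight is at least 54).
    (b): 55 − 2 = 53 < 54 [not met]
    (c): 78 − 24 = 54 ≥ 54 [met]
  Stage I.2 not carried; the prosecution fails its burden.
So the accused prevails on this issue.
— Issue II —
Stage II.1 (prosecution, a substantially-more-likely showing, weight exceeds 69): (d) 70 > 69 — meets; (e) net 85−10=75 > 69 — meets.
  Stage II.1 is satisfied; the onus moves to the accused.
Stage II.2 (accused, a more-likely-than-not showing, weight is at least 50): (f) 50 ≥ 50 — meets; (g) 50 ≥ 50 — meets.
  Stage II.2 carried; the burden shifts to the prosecution.
Stage II.3 (prosecution, a more-likely-than-not showing, weight is at least 50): (h) net 81−31=50 ≥ 50 — meets.
  Stage II.3 carried; the final stage is satisfied.
With every stage satisfied, the prosecution prevails on this issue.
— Issue III —
Stage III.1 — burden on prosecution; standard: a substantially-more-likely showing (weight is at least 72).
    (i): 99 − 14 = 85 ≥ 72 [met]
  All elements met. The burden passes to the accused.
Stage III.2 — burden on accused; standard: a substantially-more-likely showing (weight is at least 72).
    (j): 98 − 30 = 68 < 72 [not met]
  Not every element is met, so the accused fails to carry Stage III.2.
So the prosecution prevails on this issue.
Per-issue: Issue I → accused; Issue II → prosecution; Issue III → prosecution. The prosecution must prevail on a majority of issues; overall, the prosecution prevails.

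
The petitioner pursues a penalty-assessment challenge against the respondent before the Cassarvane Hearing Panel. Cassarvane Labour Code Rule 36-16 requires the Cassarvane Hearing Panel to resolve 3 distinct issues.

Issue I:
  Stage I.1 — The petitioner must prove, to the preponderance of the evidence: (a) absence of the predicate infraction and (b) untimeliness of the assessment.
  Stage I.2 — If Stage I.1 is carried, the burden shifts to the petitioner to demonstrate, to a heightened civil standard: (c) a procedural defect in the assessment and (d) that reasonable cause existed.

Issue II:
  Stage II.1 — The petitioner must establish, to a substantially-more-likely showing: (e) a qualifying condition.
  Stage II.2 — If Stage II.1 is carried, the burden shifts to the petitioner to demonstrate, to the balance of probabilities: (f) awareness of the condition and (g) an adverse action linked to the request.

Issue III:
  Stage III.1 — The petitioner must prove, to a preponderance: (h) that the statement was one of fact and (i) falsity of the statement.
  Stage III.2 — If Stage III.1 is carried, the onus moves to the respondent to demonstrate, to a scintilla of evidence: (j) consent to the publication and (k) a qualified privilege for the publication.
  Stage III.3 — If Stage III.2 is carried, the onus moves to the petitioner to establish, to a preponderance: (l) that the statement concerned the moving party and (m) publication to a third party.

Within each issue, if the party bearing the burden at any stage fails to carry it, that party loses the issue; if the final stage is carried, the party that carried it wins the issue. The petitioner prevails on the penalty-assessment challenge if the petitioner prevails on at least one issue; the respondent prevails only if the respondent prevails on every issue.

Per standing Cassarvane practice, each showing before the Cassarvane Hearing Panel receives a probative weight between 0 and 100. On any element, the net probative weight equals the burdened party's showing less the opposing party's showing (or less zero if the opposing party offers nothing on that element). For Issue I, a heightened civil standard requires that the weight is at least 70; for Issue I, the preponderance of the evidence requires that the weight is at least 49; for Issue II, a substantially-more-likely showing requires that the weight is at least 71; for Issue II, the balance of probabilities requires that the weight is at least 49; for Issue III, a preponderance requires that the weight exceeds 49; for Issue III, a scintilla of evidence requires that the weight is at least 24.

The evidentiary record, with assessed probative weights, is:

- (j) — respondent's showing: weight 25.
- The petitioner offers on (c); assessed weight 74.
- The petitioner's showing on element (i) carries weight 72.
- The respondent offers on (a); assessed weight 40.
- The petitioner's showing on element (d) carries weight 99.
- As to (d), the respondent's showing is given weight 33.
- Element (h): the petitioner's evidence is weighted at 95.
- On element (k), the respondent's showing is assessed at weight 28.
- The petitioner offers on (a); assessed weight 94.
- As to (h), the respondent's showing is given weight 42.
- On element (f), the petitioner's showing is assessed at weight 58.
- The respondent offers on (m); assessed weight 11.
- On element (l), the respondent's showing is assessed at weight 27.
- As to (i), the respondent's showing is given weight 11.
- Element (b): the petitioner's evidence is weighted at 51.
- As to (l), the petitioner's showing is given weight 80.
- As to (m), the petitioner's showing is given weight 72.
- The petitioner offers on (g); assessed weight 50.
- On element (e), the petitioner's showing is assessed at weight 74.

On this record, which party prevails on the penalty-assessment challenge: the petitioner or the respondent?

petitioner

— Issue I —
Stage I.1 (petitioner, the preponderance of the evidence, weight is at least 49): (a) net 94−40=54 ≥ 49 — meets; (b) 51 ≥ 49 — meets.
  Stage I.1 is satisfied; the petitioner continues to bear the burden.
Stage I.2 (petitioner, a heightened civil standard, weight is at least 70): (c) 74 ≥ 70 — meets; (d) net 99−33=66 < 70 — fails.
  Not every element is met, so the petitioner fails to carry Stage I.2.
The analysis ends at Stage I.2; the respondent prevails on this issue.
— Issue II —
At Stage II.1 the petitioner must meet a substantially-more-likely showing (weight is at least 71): on (e) the weight is 74, ≥ 71, so (e) meets the standard.
  Stage II.1 is satisfied; the petitioner continues to bear the burden.
At Stage II.2 the petitioner must meet the balance of probabilities (weight is at least 49): on (f) the weight is 58, which does reach 49, so (f) meets the standard; on (g) the weight is 50, which does reach 49, so (g) meets the standard.
  All elements met at the final stage.
Every stage carried; the petitioner prevails on this issue.
— Issue III —
Stage III.1 — burden on petitioner; standard: a preponderance (weight exceeds 49).
    (h): 95 − 42 = 53 > 49 [met]
    (i): 72 − 11 = 61 > 49 [met]
  The petitioner carries Stage III.1; the respondent now bears the burden.
Stage III.2 — burden on respondent; standard: a scintilla of evidence (weight is at least 24).
    (j): 25 ≥ 24 [met]
    (k): 28 ≥ 24 [met]
  The respondent carries Stage III.2; the petitioner now bears the burden.
Stage III.3 — burden on petitioner; standard: a preponderance (weight exceeds 49).
    (l): 80 − 27 = 53 > 49 [met]
    (m): 72 − 11 = 61 > 49 [met]
  Stage III.3 carried; the final stage is satisfied.
With every stage satisfied, the petitioner prevails on this issue.
Per-issue: Issue I → respondent; Issue II → petitioner; Issue III → petitioner. The petitioner must prevail on at least one issue; overall, the petitioner prevails.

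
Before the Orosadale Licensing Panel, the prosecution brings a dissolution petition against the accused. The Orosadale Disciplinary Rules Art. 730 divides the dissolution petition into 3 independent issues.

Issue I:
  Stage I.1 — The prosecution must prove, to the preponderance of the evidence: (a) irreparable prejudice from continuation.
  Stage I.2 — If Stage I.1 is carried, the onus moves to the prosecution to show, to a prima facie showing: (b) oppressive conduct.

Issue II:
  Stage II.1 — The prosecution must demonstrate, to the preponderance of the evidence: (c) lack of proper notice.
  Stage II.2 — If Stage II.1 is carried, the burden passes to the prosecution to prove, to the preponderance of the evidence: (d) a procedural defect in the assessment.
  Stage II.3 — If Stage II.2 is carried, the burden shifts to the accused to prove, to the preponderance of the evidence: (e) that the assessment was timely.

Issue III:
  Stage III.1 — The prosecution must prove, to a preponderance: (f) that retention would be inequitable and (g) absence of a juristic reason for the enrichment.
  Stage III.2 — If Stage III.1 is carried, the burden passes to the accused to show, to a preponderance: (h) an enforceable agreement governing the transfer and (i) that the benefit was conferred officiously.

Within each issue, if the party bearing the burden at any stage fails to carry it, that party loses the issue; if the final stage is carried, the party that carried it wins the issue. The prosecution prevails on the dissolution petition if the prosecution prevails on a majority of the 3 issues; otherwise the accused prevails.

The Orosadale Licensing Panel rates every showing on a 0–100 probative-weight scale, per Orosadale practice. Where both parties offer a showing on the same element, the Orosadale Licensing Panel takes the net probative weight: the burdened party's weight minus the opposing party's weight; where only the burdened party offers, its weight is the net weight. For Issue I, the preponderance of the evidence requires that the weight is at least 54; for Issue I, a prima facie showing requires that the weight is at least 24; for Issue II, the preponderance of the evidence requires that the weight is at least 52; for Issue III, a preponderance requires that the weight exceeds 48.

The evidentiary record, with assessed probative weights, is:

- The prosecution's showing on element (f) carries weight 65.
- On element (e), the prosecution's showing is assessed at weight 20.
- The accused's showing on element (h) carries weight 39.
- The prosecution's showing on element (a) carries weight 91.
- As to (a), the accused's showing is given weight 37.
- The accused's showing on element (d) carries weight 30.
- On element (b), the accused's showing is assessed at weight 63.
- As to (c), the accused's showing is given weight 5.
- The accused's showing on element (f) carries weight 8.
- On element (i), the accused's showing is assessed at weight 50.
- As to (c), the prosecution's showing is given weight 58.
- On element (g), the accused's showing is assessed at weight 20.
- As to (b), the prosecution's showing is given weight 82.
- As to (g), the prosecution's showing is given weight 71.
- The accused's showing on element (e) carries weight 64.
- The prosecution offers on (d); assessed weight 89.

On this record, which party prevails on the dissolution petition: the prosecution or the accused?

prosecution

— Issue I —
At Stage I.1 the prosecution must meet the preponderance of the evidence (weight is at least 54): on (a) the weight is 91 less the opposing 37 gives net 54, ≥ 54, so (a) meets the standard.
  Stage I.1 is satisfied; the prosecution continues to bear the burden.
At Stage I.2 the prosecution must meet a prima facie showing (weight is at least 24): on (b) the weight is 82 less the opposing 63 gives net 19, < 24, so (b) does not meet the standard.
  The prosecution does not carry Stage I.2.
So the accused prevails on this issue.
— Issue II —
Stage II.1 (prosecution, the preponderance of the evidence, weight is at least 52): (c) net 58−5=53 ≥ 52 — meets.
  Stage II.1 carried; the burden remains with the prosecution.
Stage II.2 (prosecution, the preponderance of the evidence, weight is at least 52): (d) net 89−30=59 ≥ 52 — meets.
  Stage II.2 carried; the burden shifts to the accused.
Stage II.3 (accused, the preponderance of the evidence, weight is at least 52): (e) net 64−20=44 < 52 — fails.
  Not every element is met, so the accused fails to carry Stage II.3.
So the prosecution prevails on this issue.
— Issue III —
Stage III.1 (prosecution, a preponderance, weight exceeds 48): (f) net 65−8=57 > 48 — meets; (g) net 71−20=51 > 48 — meets.
  The prosecution carries Stage III.1; the accused now bears the burden.
Stage III.2 (accused, a preponderance, weight exceeds 48): (h) 39 ≤ 48 — fails; (i) 50 > 48 — meets.
  Not every element is met, so the accused fails to carry Stage III.2.
The analysis ends at Stage III.2; the prosecution prevails on this issue.
Per-issue: Issue I → accused; Issue II → prosecution; Issue III → prosecution. The prosecution must prevail on a majority of issues; overall, the prosecution prevails.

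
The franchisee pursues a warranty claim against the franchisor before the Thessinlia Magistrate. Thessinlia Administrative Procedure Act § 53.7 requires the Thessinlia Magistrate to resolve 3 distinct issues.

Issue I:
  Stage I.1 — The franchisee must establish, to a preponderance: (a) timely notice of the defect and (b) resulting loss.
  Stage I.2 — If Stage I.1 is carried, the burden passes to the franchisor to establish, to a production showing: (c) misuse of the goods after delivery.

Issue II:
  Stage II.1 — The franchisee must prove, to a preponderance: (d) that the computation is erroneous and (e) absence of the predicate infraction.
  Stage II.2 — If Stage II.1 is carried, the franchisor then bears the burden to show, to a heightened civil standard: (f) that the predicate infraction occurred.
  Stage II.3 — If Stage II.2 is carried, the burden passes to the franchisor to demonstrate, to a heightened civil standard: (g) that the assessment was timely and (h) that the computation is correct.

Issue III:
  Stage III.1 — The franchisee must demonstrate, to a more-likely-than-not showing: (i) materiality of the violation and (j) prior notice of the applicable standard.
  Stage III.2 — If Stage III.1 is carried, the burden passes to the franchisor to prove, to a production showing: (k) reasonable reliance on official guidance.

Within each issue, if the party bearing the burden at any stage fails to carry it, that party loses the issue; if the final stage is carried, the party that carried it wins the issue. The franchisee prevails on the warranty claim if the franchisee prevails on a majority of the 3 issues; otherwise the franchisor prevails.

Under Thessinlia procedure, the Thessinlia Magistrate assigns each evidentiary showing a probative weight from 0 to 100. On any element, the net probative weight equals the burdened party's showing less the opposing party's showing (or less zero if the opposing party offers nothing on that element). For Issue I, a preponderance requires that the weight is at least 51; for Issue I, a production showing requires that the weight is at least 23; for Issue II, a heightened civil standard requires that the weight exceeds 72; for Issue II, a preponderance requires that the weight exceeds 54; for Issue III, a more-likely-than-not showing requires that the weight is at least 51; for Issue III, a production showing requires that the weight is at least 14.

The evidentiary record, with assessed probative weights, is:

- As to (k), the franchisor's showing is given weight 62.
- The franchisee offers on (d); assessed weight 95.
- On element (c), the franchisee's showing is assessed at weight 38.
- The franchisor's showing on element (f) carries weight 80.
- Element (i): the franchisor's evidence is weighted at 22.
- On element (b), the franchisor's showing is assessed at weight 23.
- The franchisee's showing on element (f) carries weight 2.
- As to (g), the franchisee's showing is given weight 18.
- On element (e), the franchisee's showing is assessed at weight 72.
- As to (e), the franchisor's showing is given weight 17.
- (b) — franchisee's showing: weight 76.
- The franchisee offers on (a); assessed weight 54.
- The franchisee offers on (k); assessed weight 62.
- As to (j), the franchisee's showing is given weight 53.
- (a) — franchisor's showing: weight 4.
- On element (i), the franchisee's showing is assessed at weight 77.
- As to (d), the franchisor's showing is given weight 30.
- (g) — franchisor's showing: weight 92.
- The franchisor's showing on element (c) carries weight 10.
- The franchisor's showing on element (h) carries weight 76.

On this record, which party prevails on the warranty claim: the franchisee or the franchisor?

franchisor

— Issue I —
Stage I.1 — burden on franchisee; standard: a preponderance (weight is at least 51).
    (a): 54 − 4 = 50 < 51 [not met]
    (b): 76 − 23 = 53 ≥ 51 [met]
  Not every element is met, so the franchisee fails to carry Stage I.1.
So the franchisor prevails on this issue.
— Issue II —
Stage II.1 — burden on franchisee; standard: a preponderance (weight exceeds 54).
    (d): 95 − 30 = 65 > 54 [met]
    (e): 72 − 17 = 55 > 54 [met]
  The franchisee carries Stage II.1; the franchisor now bears the burden.
Stage II.2 — burden on franchisor; standard: a heightened civil standard (weight exceeds 72).
    (f): 80 − 2 = 78 > 72 [met]
  Stage II.2 carried; the burden remains with the franchisor.
Stage II.3 — burden on franchisor; standard: a heightened civil standard (weight exceeds 72).
    (g): 92 − 18 = 74 > 72 [met]
    (h): 76 > 72 [met]
  Stage II.3 carried; the final stage is satisfied.
With every stage satisfied, the franchisor prevails on this issue.
— Issue III —
At Stage III.1 the franchisee must meet a more-likely-than-not showing (weight is at least 51): on (i) the weight is 77 less the opposing 22 gives net 55, which does reach 51, so (i) meets the standard; on (j) the weight is 53, ≥ 51, so (j) meets the standard.
  Stage III.1 carried; the burden shifts to the franchisor.
At Stage III.2 the franchisor must meet a production showing (weight is at least 14): on (k) the weight is 62 less the opposing 62 gives net 0, which does not reach 14, so (k) does not meet the standard.
  Stage III.2 not carried; the franchisor fails its burden.
The franchisee prevails on this issue.
Per-issue: Issue I → franchisor; Issue II → franchisor; Issue III → franchisee. The franchisee must prevail on a majority of issues; overall, the franchisor prevails.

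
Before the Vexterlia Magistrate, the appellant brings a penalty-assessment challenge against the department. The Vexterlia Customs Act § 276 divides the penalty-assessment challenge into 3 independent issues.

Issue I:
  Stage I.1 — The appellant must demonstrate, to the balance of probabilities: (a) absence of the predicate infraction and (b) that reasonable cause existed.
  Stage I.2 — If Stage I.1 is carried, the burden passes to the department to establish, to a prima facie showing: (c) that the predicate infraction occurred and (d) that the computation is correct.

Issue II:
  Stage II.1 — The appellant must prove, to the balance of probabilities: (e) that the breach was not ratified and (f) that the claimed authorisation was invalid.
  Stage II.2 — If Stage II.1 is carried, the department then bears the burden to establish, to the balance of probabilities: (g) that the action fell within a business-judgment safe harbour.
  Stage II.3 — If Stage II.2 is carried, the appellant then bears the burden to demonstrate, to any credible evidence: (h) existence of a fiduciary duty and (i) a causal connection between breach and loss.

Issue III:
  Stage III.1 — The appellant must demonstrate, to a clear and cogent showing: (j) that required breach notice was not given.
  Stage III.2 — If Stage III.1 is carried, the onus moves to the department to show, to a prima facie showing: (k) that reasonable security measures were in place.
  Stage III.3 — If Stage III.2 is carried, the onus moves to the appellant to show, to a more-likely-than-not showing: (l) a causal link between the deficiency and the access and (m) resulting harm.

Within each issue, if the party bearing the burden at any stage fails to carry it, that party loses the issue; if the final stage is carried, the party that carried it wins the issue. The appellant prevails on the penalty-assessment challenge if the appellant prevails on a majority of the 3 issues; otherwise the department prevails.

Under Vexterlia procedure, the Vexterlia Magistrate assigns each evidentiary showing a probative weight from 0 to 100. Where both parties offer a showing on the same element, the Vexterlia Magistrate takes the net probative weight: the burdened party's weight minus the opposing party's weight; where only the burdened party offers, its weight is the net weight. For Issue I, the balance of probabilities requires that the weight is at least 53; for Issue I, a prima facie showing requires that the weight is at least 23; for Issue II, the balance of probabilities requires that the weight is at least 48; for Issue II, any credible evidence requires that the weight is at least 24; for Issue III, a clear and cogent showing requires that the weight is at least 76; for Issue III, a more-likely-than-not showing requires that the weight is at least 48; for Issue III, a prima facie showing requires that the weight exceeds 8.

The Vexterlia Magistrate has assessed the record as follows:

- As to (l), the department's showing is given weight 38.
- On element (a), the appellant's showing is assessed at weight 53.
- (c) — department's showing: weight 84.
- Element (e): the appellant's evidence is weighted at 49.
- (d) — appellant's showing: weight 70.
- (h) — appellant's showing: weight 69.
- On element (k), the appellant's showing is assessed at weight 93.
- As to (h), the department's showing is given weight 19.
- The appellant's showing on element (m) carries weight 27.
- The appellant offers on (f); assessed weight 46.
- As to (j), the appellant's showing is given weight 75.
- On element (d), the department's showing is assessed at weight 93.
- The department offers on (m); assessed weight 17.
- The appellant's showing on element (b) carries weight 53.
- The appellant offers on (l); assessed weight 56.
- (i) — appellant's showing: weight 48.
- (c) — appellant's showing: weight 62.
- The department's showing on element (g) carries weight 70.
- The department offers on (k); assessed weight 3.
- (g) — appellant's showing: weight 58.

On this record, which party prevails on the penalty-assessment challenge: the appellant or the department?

department

— Issue I —
Stage I.1 — burden on appellant; standard: the balance of probabilities (weight is at least 53).
    (a): 53 ≥ 53 [met]
    (b): 53 ≥ 53 [met]
  Stage I.1 carried; the burden shifts to the department.
Stage I.2 — burden on department; standard: a prima facie showing (weight is at least 23).
    (c): 84 − 62 = 22 < 23 [not met]
    (d): 93 − 70 = 23 ≥ 23 [met]
  Not every element is met, so the department fails to carry Stage I.2.
The appellant prevails on this issue.
— Issue II —
Stage II.1 — burden on appellant; standard: the balance of probabilities (weight is at least 48).
    (e): 49 ≥ 48 [met]
    (f): 46 < 48 [not met]
  Not every element is met, so the appellant fails to carry Stage II.1.
So the department prevails on this issue.
— Issue III —
Stage III.1 — burden on appellant; standard: a clear and cogent showing (weight is at least 76).
    (j): 75 < 76 [not met]
  The appellant does not carry Stage III.1.
The analysis ends at Stage III.1; the department prevails on this issue.
Per-issue: Issue I → appellant; Issue II → department; Issue III → department. The appellant must prevail on a majority of issues; overall, the department prevails.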